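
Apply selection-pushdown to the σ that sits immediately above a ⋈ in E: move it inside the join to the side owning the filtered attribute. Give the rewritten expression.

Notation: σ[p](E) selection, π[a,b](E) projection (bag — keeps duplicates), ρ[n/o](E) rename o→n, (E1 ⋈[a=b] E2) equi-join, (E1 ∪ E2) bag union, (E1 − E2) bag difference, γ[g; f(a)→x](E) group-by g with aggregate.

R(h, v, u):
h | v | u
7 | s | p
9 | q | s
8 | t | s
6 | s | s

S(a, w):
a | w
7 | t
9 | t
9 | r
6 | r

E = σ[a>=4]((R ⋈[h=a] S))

σ filters on a, owned by the right side.
E' = (R ⋈[h=a] σ[a>=4](S))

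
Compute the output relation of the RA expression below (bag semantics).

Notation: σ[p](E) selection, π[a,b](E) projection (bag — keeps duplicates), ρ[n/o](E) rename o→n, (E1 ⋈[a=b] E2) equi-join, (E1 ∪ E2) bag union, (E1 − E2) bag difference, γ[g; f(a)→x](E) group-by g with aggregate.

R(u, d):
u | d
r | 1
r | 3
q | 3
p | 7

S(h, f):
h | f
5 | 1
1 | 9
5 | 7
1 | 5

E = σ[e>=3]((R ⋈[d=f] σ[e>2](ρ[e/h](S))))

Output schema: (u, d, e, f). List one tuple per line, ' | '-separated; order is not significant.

Subexpression sizes:
  R → 4
  S → 4
  ρ[e/h](S) → 4
  σ[e>2](ρ[e/h](S)) → 2
  (R ⋈[d=f] σ[e>2](ρ[e/h](S))) → 2
  σ[e>=3]((R ⋈[d=f] σ[e>2](ρ[e/h](S)))) → 2

== RESULT ==
u | d | e | f
p | 7 | 5 | 7
r | 1 | 5 | 1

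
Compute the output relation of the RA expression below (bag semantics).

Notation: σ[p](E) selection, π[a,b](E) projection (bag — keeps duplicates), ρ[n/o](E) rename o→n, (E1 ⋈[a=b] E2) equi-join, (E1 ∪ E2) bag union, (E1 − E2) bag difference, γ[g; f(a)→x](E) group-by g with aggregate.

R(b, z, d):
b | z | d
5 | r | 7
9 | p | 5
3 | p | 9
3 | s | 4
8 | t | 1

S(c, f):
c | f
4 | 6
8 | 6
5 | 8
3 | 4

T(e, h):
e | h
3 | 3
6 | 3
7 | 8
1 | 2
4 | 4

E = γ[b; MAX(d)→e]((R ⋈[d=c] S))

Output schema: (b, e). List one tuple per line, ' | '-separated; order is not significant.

Stepwise |·|:
  R → 5
  S → 4
  (R ⋈[d=c] S) → 2
  γ[b; MAX(d)→e]((R ⋈[d=c] S)) → 2

== RESULT ==
b | e
3 | 4
9 | 5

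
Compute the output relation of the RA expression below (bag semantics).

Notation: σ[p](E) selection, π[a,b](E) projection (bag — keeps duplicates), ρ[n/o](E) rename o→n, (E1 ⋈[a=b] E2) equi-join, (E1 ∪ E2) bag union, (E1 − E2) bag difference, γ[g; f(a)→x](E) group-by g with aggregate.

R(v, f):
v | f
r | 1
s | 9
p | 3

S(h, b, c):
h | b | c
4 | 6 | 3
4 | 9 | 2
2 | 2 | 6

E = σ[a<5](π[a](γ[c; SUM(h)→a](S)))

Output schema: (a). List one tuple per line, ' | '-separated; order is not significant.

Stepwise |·|:
  S → 3
  γ[c; SUM(h)→a](S) → 3
  π[a](γ[c; SUM(h)→a](S)) → 3
  σ[a<5](π[a](γ[c; SUM(h)→a](S))) → 3

== RESULT ==
a
2
4
4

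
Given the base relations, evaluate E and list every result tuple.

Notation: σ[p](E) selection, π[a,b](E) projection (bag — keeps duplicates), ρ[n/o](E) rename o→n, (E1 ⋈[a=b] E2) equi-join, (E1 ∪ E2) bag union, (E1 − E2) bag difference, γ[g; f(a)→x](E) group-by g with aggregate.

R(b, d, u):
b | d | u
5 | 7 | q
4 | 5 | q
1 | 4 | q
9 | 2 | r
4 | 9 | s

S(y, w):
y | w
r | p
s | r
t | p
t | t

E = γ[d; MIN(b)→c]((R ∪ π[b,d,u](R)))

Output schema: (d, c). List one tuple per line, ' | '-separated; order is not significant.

Per-node cardinality:
  R → 5
  R → 5
  π[b,d,u](R) → 5
  (R ∪ π[b,d,u](R)) → 10
  γ[d; MIN(b)→c]((R ∪ π[b,d,u](R))) → 5

== RESULT ==
d | c
2 | 9
4 | 1
5 | 4
7 | 5
9 | 4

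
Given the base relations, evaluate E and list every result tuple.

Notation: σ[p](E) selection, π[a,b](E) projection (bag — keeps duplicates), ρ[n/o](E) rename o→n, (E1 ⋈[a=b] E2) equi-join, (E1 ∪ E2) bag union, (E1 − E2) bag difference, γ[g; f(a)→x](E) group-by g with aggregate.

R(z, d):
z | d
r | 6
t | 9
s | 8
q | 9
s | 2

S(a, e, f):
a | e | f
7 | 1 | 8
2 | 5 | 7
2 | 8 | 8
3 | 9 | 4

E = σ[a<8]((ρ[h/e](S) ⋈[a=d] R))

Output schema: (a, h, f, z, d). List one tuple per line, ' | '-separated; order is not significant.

Row counts bottom-up:
  S → 4
  ρ[h/e](S) → 4
  R → 5
  (ρ[h/e](S) ⋈[a=d] R) → 2
  σ[a<8]((ρ[h/e](S) ⋈[a=d] R)) → 2

== RESULT ==
a | h | f | z | d
2 | 5 | 7 | s | 2
2 | 8 | 8 | s | 2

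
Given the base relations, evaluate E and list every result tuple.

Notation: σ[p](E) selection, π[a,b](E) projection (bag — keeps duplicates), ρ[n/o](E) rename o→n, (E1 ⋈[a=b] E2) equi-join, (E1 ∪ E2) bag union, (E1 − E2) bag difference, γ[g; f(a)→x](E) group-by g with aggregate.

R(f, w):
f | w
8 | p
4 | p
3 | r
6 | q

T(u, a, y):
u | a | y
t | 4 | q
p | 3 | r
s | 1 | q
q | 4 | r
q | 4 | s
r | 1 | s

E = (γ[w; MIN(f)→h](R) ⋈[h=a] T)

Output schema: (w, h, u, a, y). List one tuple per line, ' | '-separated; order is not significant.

Subexpression sizes:
  R → 4
  γ[w; MIN(f)→h](R) → 3
  T → 6
  (γ[w; MIN(f)→h](R) ⋈[h=a] T) → 4

== RESULT ==
w | h | u | a | y
p | 4 | q | 4 | r
p | 4 | q | 4 | s
p | 4 | t | 4 | q
r | 3 | p | 3 | r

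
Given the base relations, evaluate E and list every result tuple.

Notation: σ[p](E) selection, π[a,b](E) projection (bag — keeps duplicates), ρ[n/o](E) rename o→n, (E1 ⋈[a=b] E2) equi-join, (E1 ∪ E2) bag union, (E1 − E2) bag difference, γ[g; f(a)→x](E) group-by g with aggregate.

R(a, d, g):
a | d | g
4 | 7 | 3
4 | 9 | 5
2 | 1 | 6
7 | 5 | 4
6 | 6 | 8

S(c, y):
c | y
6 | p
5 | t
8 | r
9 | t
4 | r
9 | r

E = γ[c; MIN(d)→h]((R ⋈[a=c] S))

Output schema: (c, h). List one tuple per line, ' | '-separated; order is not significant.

Stepwise |·|:
  R → 5
  S → 6
  (R ⋈[a=c] S) → 3
  γ[c; MIN(d)→h]((R ⋈[a=c] S)) → 2

== RESULT ==
c | h
4 | 7
6 | 6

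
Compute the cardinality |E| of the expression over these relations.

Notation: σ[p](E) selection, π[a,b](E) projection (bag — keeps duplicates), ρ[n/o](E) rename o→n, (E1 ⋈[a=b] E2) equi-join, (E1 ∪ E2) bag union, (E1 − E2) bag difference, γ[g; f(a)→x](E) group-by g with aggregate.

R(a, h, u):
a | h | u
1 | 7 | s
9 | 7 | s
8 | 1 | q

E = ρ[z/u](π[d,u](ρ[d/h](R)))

Row counts bottom-up:
  R → 3
  ρ[d/h](R) → 3
  π[d,u](ρ[d/h](R)) → 3
  ρ[z/u](π[d,u](ρ[d/h](R))) → 3

|E| = 3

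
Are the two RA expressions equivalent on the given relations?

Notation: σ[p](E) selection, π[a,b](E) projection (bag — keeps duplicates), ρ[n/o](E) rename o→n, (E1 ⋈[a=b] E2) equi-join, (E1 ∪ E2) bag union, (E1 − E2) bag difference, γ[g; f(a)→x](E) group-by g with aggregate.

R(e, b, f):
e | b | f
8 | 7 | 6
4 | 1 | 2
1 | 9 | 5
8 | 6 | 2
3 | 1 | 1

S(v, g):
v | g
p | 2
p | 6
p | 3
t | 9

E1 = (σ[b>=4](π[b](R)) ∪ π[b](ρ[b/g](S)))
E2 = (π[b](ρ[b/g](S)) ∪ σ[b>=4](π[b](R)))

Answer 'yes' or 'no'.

E1 per-node cardinality:
  R → 5
  π[b](R) → 5
  σ[b>=4](π[b](R)) → 3
  S → 4
  ρ[b/g](S) → 4
  π[b](ρ[b/g](S)) → 4
  (σ[b>=4](π[b](R)) ∪ π[b](ρ[b/g](S))) → 7
E2 per-node cardinality:
  S → 4
  ρ[b/g](S) → 4
  π[b](ρ[b/g](S)) → 4
  R → 5
  π[b](R) → 5
  σ[b>=4](π[b](R)) → 3
  (π[b](ρ[b/g](S)) ∪ σ[b>=4](π[b](R))) → 7

E1 and E2 produce the same multiset:
b
2
3
6
6
7
9
9

yes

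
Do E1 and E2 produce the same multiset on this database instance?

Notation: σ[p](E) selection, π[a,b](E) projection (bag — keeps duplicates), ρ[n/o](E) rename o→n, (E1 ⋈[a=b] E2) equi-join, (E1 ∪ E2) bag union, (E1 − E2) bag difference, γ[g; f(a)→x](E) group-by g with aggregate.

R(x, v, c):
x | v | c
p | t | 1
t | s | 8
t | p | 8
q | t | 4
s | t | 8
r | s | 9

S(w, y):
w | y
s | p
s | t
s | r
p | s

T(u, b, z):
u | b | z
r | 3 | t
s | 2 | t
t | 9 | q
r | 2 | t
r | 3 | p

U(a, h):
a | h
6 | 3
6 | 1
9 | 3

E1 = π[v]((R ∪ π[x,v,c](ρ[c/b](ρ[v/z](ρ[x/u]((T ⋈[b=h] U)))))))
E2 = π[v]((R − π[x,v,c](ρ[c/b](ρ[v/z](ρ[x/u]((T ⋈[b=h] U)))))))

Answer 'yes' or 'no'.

E1 stepwise |·|:
  R → 6
  T → 5
  U → 3
  (T ⋈[b=h] U) → 4
  ρ[x/u]((T ⋈[b=h] U)) → 4
  ρ[v/z](ρ[x/u]((T ⋈[b=h] U))) → 4
  ρ[c/b](ρ[v/z](ρ[x/u]((T ⋈[b=h] U)))) → 4
  π[x,v,c](ρ[c/b](ρ[v/z](ρ[x/u]((T ⋈[b=h] U))))) → 4
  (R ∪ π[x,v,c](ρ[c/b](ρ[v/z](ρ[x/u]((T ⋈[b=h] U)))))) → 10
  π[v]((R ∪ π[x,v,c](ρ[c/b](ρ[v/z](ρ[x/u]((T ⋈[b=h] U))))))) → 10
E2 stepwise |·|:
  R → 6
  T → 5
  U → 3
  (T ⋈[b=h] U) → 4
  ρ[x/u]((T ⋈[b=h] U)) → 4
  ρ[v/z](ρ[x/u]((T ⋈[b=h] U))) → 4
  ρ[c/b](ρ[v/z](ρ[x/u]((T ⋈[b=h] U)))) → 4
  π[x,v,c](ρ[c/b](ρ[v/z](ρ[x/u]((T ⋈[b=h] U))))) → 4
  (R − π[x,v,c](ρ[c/b](ρ[v/z](ρ[x/u]((T ⋈[b=h] U)))))) → 6
  π[v]((R − π[x,v,c](ρ[c/b](ρ[v/z](ρ[x/u]((T ⋈[b=h] U))))))) → 6

E1 result:
v
p
p
p
s
s
t
t
t
t
t
E2 result:
v
p
s
s
t
t
t
Witness: ('p',) appears 3× in E1 but 1× in E2.

no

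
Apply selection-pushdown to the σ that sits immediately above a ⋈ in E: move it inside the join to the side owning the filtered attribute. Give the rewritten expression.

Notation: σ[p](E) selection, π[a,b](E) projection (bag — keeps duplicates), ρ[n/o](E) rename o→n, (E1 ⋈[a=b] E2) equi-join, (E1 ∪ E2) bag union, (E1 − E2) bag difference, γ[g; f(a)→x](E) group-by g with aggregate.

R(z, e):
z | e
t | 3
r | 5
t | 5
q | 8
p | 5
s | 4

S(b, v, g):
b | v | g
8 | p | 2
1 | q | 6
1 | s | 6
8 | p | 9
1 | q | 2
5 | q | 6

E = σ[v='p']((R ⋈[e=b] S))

σ filters on v, owned by the right side.
E' = (R ⋈[e=b] σ[v='p'](S))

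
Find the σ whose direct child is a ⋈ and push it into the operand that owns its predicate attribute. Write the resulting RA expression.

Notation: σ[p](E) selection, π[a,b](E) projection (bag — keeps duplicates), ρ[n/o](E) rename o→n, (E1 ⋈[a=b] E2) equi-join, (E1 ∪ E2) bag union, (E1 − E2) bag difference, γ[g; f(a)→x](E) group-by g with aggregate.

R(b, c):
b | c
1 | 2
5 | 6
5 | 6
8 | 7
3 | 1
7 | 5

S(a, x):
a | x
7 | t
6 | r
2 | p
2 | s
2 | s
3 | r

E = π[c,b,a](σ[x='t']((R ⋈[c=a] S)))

σ filters on x, owned by the right side.
E' = π[c,b,a]((R ⋈[c=a] σ[x='t'](S)))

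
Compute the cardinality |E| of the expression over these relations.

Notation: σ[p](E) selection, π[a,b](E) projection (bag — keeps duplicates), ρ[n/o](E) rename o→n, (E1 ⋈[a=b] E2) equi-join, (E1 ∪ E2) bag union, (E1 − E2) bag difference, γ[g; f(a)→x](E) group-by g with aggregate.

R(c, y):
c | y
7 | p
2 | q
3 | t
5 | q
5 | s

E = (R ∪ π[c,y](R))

Stepwise |·|:
  R → 5
  R → 5
  π[c,y](R) → 5
  (R ∪ π[c,y](R)) → 10

|E| = 10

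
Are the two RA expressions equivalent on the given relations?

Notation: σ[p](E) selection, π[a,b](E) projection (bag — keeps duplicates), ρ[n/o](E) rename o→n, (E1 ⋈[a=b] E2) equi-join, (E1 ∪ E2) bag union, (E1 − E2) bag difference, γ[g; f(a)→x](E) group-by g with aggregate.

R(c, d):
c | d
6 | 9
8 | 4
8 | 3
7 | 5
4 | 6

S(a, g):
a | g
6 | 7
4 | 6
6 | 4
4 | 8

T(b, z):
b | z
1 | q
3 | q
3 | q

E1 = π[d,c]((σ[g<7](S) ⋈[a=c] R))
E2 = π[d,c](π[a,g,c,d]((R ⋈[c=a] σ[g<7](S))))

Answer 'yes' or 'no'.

E1 row counts bottom-up:
  S → 4
  σ[g<7](S) → 2
  R → 5
  (σ[g<7](S) ⋈[a=c] R) → 2
  π[d,c]((σ[g<7](S) ⋈[a=c] R)) → 2
E2 row counts bottom-up:
  R → 5
  S → 4
  σ[g<7](S) → 2
  (R ⋈[c=a] σ[g<7](S)) → 2
  π[a,g,c,d]((R ⋈[c=a] σ[g<7](S))) → 2
  π[d,c](π[a,g,c,d]((R ⋈[c=a] σ[g<7](S)))) → 2

E1 and E2 produce the same multiset:
d | c
6 | 4
9 | 6

yes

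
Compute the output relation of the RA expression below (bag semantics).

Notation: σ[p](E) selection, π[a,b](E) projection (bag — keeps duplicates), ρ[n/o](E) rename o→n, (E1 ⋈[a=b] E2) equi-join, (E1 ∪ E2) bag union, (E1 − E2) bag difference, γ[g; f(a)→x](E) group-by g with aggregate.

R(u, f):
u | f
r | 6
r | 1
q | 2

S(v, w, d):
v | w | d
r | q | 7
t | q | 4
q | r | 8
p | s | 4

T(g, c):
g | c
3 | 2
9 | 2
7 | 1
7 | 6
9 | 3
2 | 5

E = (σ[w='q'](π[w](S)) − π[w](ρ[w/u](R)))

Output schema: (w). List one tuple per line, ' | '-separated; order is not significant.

Row counts bottom-up:
  S → 4
  π[w](S) → 4
  σ[w='q'](π[w](S)) → 2
  R → 3
  ρ[w/u](R) → 3
  π[w](ρ[w/u](R)) → 3
  (σ[w='q'](π[w](S)) − π[w](ρ[w/u](R))) → 1

== RESULT ==
w
q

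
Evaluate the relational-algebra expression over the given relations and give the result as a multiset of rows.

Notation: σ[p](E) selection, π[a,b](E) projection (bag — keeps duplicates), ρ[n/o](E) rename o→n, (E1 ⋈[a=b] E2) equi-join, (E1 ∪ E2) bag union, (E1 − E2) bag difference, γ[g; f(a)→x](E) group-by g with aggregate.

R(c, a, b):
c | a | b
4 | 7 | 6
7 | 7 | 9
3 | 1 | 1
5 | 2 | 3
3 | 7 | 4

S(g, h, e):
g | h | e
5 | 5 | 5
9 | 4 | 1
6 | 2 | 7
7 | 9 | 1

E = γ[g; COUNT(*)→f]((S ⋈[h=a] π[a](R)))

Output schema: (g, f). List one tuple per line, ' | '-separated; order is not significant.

Stepwise |·|:
  S → 4
  R → 5
  π[a](R) → 5
  (S ⋈[h=a] π[a](R)) → 1
  γ[g; COUNT(*)→f]((S ⋈[h=a] π[a](R))) → 1

== RESULT ==
g | f
6 | 1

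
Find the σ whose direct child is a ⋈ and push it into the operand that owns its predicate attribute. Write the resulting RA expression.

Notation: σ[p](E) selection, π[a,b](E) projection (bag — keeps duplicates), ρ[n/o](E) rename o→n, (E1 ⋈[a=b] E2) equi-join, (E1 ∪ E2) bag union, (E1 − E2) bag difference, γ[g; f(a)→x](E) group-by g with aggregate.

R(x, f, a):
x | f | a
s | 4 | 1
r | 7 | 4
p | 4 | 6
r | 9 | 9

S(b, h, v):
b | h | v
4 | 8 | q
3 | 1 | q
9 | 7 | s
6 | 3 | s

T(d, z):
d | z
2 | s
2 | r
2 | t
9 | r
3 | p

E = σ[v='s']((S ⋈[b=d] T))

σ filters on v, owned by the left side.
E' = (σ[v='s'](S) ⋈[b=d] T)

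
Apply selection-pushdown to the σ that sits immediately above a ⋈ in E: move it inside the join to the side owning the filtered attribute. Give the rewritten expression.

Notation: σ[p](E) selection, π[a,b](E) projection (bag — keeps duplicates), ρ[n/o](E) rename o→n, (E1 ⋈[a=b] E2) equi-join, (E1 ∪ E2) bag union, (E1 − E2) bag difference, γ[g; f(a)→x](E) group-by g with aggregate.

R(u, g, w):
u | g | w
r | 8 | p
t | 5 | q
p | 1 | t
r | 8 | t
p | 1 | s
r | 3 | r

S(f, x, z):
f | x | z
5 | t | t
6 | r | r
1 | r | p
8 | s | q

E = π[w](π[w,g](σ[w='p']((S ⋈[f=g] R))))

σ filters on w, owned by the right side.
E' = π[w](π[w,g]((S ⋈[f=g] σ[w='p'](R))))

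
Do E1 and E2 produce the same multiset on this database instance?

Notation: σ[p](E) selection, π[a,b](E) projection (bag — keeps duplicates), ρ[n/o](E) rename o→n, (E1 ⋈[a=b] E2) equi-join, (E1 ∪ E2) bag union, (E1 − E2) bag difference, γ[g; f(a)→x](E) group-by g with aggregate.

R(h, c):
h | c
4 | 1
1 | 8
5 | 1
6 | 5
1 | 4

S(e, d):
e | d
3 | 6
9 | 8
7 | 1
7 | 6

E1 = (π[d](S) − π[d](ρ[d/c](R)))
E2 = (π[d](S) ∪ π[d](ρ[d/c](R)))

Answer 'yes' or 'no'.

E1 row counts bottom-up:
  S → 4
  π[d](S) → 4
  R → 5
  ρ[d/c](R) → 5
  π[d](ρ[d/c](R)) → 5
  (π[d](S) − π[d](ρ[d/c](R))) → 2
E2 row counts bottom-up:
  S → 4
  π[d](S) → 4
  R → 5
  ρ[d/c](R) → 5
  π[d](ρ[d/c](R)) → 5
  (π[d](S) ∪ π[d](ρ[d/c](R))) → 9

E1 result:
d
6
6
E2 result:
d
1
1
1
4
5
6
6
8
8
Witness: (1,) appears 0× in E1 but 3× in E2.

no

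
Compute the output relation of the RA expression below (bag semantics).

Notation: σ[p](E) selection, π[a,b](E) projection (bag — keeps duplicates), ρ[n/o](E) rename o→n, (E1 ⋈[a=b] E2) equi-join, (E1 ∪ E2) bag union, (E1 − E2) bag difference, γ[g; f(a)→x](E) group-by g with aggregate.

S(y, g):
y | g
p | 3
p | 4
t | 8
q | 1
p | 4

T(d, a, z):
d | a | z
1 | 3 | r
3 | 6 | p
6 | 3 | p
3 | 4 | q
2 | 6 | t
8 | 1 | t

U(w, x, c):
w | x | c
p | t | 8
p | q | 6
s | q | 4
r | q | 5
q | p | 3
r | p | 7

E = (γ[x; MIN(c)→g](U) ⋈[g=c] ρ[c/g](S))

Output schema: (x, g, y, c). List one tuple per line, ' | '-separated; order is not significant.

Row counts bottom-up:
  U → 6
  γ[x; MIN(c)→g](U) → 3
  S → 5
  ρ[c/g](S) → 5
  (γ[x; MIN(c)→g](U) ⋈[g=c] ρ[c/g](S)) → 4

== RESULT ==
x | g | y | c
p | 3 | p | 3
q | 4 | p | 4
q | 4 | p | 4
t | 8 | t | 8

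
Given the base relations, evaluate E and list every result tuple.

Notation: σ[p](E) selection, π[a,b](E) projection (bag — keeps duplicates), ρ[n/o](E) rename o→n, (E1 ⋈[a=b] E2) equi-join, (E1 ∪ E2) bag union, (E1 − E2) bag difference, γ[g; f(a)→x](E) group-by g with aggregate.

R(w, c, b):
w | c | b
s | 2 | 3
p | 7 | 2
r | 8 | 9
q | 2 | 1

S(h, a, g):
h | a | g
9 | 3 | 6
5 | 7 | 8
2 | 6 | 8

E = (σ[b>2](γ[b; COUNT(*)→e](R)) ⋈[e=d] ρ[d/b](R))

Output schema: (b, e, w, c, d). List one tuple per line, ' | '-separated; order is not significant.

Row counts bottom-up:
  R → 4
  γ[b; COUNT(*)→e](R) → 4
  σ[b>2](γ[b; COUNT(*)→e](R)) → 2
  R → 4
  ρ[d/b](R) → 4
  (σ[b>2](γ[b; COUNT(*)→e](R)) ⋈[e=d] ρ[d/b](R)) → 2

== RESULT ==
b | e | w | c | d
3 | 1 | q | 2 | 1
9 | 1 | q | 2 | 1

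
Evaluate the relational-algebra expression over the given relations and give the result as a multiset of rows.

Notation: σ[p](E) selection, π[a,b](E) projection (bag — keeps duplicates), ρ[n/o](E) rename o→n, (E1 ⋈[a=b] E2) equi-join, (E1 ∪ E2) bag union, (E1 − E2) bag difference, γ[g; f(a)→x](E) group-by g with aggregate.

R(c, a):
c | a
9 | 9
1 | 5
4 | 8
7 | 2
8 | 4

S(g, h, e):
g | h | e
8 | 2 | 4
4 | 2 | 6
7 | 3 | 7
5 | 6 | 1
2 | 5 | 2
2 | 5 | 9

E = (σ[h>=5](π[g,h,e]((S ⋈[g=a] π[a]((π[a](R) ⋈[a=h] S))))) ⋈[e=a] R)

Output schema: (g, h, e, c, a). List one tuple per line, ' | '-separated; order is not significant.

Stepwise |·|:
  S → 6
  R → 5
  π[a](R) → 5
  S → 6
  (π[a](R) ⋈[a=h] S) → 4
  π[a]((π[a](R) ⋈[a=h] S)) → 4
  (S ⋈[g=a] π[a]((π[a](R) ⋈[a=h] S))) → 6
  π[g,h,e]((S ⋈[g=a] π[a]((π[a](R) ⋈[a=h] S)))) → 6
  σ[h>=5](π[g,h,e]((S ⋈[g=a] π[a]((π[a](R) ⋈[a=h] S))))) → 6
  R → 5
  (σ[h>=5](π[g,h,e]((S ⋈[g=a] π[a]((π[a](R) ⋈[a=h] S))))) ⋈[e=a] R) → 4

== RESULT ==
g | h | e | c | a
2 | 5 | 2 | 7 | 2
2 | 5 | 2 | 7 | 2
2 | 5 | 9 | 9 | 9
2 | 5 | 9 | 9 | 9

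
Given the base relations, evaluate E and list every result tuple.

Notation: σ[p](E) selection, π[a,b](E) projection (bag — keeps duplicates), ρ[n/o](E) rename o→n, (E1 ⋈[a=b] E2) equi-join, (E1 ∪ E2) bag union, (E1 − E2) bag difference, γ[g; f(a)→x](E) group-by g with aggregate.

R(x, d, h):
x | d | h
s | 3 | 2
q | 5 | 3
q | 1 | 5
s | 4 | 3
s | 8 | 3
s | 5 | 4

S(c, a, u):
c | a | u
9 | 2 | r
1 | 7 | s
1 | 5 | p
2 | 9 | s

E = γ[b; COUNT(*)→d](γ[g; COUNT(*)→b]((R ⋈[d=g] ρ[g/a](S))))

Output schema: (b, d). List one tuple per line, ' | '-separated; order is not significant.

Row counts bottom-up:
  R → 6
  S → 4
  ρ[g/a](S) → 4
  (R ⋈[d=g] ρ[g/a](S)) → 2
  γ[g; COUNT(*)→b]((R ⋈[d=g] ρ[g/a](S))) → 1
  γ[b; COUNT(*)→d](γ[g; COUNT(*)→b]((R ⋈[d=g] ρ[g/a](S)))) → 1

== RESULT ==
b | d
2 | 1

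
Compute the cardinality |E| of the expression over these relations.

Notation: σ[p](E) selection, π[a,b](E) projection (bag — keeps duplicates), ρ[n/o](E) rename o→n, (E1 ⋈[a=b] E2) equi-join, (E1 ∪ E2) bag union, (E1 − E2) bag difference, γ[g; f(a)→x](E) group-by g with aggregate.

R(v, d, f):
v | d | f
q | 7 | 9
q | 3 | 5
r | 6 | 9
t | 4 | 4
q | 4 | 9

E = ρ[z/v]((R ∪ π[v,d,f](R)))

Row counts bottom-up:
  R → 5
  R → 5
  π[v,d,f](R) → 5
  (R ∪ π[v,d,f](R)) → 10
  ρ[z/v]((R ∪ π[v,d,f](R))) → 10

|E| = 10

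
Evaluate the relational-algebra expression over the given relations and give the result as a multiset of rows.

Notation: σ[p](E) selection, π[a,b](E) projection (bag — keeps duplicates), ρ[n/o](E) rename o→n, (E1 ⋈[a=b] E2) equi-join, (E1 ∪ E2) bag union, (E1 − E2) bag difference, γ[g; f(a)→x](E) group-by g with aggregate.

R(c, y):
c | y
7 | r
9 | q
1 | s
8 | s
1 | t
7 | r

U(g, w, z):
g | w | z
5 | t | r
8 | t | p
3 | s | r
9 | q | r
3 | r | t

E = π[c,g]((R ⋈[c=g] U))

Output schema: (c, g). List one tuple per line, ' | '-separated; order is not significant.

Row counts bottom-up:
  R → 6
  U → 5
  (R ⋈[c=g] U) → 2
  π[c,g]((R ⋈[c=g] U)) → 2

== RESULT ==
c | g
8 | 8
9 | 9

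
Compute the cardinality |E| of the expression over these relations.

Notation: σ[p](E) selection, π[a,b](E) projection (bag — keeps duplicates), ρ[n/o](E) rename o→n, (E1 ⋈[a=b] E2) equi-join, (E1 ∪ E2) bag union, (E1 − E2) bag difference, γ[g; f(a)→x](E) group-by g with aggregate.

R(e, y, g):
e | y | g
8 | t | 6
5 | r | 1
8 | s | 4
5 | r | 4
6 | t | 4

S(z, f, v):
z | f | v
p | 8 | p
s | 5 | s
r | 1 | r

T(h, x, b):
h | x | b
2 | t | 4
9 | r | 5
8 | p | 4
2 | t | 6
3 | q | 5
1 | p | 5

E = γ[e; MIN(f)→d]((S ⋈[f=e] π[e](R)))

Stepwise |·|:
  S → 3
  R → 5
  π[e](R) → 5
  (S ⋈[f=e] π[e](R)) → 4
  γ[e; MIN(f)→d]((S ⋈[f=e] π[e](R))) → 2

|E| = 2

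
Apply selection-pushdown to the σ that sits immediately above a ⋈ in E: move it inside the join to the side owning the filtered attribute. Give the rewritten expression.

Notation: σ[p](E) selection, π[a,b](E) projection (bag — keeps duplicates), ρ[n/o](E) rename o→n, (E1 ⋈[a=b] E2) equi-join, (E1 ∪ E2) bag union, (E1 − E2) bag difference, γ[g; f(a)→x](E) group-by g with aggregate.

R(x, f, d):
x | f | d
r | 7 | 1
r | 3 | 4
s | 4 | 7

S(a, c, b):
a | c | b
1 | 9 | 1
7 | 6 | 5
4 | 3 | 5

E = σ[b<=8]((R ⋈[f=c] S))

σ filters on b, owned by the right side.
E' = (R ⋈[f=c] σ[b<=8](S))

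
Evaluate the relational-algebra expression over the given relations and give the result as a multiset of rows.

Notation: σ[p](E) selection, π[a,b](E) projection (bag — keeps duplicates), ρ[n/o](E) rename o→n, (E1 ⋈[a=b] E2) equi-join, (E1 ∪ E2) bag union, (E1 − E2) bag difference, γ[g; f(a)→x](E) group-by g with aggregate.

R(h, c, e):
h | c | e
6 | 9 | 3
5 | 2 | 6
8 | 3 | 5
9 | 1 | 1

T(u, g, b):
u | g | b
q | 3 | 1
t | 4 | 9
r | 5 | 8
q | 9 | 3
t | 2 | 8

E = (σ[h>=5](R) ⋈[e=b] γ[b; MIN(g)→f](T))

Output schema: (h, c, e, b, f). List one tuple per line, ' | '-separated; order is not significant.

Row counts bottom-up:
  R → 4
  σ[h>=5](R) → 4
  T → 5
  γ[b; MIN(g)→f](T) → 4
  (σ[h>=5](R) ⋈[e=b] γ[b; MIN(g)→f](T)) → 2

== RESULT ==
h | c | e | b | f
6 | 9 | 3 | 3 | 9
9 | 1 | 1 | 1 | 3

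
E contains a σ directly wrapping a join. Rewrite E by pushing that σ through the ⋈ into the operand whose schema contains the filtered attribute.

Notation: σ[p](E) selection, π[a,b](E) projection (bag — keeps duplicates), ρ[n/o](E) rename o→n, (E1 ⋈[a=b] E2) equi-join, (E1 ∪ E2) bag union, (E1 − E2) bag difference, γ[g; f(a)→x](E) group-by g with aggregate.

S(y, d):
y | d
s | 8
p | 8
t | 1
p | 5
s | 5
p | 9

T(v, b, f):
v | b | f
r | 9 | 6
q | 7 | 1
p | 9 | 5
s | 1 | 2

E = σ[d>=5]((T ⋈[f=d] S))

σ filters on d, owned by the right side.
E' = (T ⋈[f=d] σ[d>=5](S))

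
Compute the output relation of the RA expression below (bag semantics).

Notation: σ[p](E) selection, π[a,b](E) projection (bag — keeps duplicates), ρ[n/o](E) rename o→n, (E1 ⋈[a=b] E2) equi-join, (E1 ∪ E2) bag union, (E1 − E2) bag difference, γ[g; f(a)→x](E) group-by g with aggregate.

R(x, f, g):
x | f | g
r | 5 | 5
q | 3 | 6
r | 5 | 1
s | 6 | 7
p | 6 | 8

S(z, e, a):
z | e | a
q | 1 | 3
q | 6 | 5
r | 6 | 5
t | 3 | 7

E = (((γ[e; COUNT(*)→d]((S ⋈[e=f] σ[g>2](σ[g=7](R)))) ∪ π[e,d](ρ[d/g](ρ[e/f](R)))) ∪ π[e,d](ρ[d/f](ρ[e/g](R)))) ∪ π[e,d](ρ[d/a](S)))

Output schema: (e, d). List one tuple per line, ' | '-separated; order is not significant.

Stepwise |·|:
  S → 4
  R → 5
  σ[g=7](R) → 1
  σ[g>2](σ[g=7](R)) → 1
  (S ⋈[e=f] σ[g>2](σ[g=7](R))) → 2
  γ[e; COUNT(*)→d]((S ⋈[e=f] σ[g>2](σ[g=7](R)))) → 1
  R → 5
  ρ[e/f](R) → 5
  ρ[d/g](ρ[e/f](R)) → 5
  π[e,d](ρ[d/g](ρ[e/f](R))) → 5
  (γ[e; COUNT(*)→d]((S ⋈[e=f] σ[g>2](σ[g=7](R)))) ∪ π[e,d](ρ[d/g](ρ[e/f](R)))) → 6
  R → 5
  ρ[e/g](R) → 5
  ρ[d/f](ρ[e/g](R)) → 5
  π[e,d](ρ[d/f](ρ[e/g](R))) → 5
  ((γ[e; COUNT(*)→d]((S ⋈[e=f] σ[g>2](σ[g=7](R)))) ∪ π[e,d](ρ[d/g](ρ[e/f](R)))) ∪ π[e,d](ρ[d/f](ρ[e/g](R)))) → 11
  S → 4
  ρ[d/a](S) → 4
  π[e,d](ρ[d/a](S)) → 4
  (((γ[e; COUNT(*)→d]((S ⋈[e=f] σ[g>2](σ[g=7](R)))) ∪ π[e,d](ρ[d/g](ρ[e/f](R)))) ∪ π[e,d](ρ[d/f](ρ[e/g](R)))) ∪ π[e,d](ρ[d/a](S))) → 15

== RESULT ==
e | d
1 | 3
1 | 5
3 | 6
3 | 7
5 | 1
5 | 5
5 | 5
6 | 2
6 | 3
6 | 5
6 | 5
6 | 7
6 | 8
7 | 6
8 | 6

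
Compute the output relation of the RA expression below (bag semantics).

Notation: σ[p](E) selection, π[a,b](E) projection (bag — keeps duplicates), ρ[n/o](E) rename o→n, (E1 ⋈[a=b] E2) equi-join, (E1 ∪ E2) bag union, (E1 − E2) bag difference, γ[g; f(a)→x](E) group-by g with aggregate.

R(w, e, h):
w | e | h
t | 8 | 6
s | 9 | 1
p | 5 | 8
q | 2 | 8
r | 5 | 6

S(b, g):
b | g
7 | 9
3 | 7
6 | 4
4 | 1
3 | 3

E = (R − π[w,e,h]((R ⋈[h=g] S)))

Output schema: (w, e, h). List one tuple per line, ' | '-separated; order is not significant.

Stepwise |·|:
  R → 5
  R → 5
  S → 5
  (R ⋈[h=g] S) → 1
  π[w,e,h]((R ⋈[h=g] S)) → 1
  (R − π[w,e,h]((R ⋈[h=g] S))) → 4

== RESULT ==
w | e | h
p | 5 | 8
q | 2 | 8
r | 5 | 6
t | 8 | 6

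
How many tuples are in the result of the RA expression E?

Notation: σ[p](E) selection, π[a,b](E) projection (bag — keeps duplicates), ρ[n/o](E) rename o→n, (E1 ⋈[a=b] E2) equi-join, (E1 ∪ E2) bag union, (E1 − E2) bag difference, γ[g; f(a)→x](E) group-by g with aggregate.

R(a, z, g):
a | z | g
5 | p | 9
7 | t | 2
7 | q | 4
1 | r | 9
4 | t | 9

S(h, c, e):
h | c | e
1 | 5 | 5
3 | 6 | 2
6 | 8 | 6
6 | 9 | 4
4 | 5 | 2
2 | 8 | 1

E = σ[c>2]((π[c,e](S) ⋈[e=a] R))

Subexpression sizes:
  S → 6
  π[c,e](S) → 6
  R → 5
  (π[c,e](S) ⋈[e=a] R) → 3
  σ[c>2]((π[c,e](S) ⋈[e=a] R)) → 3

|E| = 3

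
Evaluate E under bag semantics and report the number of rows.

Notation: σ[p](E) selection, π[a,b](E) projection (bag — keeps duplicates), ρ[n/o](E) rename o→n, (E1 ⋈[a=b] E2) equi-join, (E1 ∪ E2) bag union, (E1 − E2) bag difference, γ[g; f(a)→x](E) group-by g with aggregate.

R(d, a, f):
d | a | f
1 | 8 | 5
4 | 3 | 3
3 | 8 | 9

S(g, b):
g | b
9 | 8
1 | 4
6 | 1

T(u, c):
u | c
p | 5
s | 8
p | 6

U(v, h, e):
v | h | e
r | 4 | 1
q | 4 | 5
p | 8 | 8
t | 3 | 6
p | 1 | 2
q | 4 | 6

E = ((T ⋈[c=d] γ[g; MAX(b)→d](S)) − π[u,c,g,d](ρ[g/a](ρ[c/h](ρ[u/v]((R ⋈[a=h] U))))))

Subexpression sizes:
  T → 3
  S → 3
  γ[g; MAX(b)→d](S) → 3
  (T ⋈[c=d] γ[g; MAX(b)→d](S)) → 1
  R → 3
  U → 6
  (R ⋈[a=h] U) → 3
  ρ[u/v]((R ⋈[a=h] U)) → 3
  ρ[c/h](ρ[u/v]((R ⋈[a=h] U))) → 3
  ρ[g/a](ρ[c/h](ρ[u/v]((R ⋈[a=h] U)))) → 3
  π[u,c,g,d](ρ[g/a](ρ[c/h](ρ[u/v]((R ⋈[a=h] U))))) → 3
  ((T ⋈[c=d] γ[g; MAX(b)→d](S)) − π[u,c,g,d](ρ[g/a](ρ[c/h](ρ[u/v]((R ⋈[a=h] U)))))) → 1

|E| = 1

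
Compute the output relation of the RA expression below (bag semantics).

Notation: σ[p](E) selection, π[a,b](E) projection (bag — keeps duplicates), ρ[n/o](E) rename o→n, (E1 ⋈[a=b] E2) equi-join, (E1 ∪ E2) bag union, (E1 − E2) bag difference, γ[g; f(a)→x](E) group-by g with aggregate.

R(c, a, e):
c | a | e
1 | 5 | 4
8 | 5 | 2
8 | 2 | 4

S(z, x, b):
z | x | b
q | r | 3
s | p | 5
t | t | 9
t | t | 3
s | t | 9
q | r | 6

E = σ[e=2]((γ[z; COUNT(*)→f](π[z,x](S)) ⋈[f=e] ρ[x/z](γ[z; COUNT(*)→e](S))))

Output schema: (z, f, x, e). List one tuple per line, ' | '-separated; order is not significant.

Per-node cardinality:
  S → 6
  π[z,x](S) → 6
  γ[z; COUNT(*)→f](π[z,x](S)) → 3
  S → 6
  γ[z; COUNT(*)→e](S) → 3
  ρ[x/z](γ[z; COUNT(*)→e](S)) → 3
  (γ[z; COUNT(*)→f](π[z,x](S)) ⋈[f=e] ρ[x/z](γ[z; COUNT(*)→e](S))) → 9
  σ[e=2]((γ[z; COUNT(*)→f](π[z,x](S)) ⋈[f=e] ρ[x/z](γ[z; COUNT(*)→e](S)))) → 9

== RESULT ==
z | f | x | e
q | 2 | q | 2
q | 2 | s | 2
q | 2 | t | 2
s | 2 | q | 2
s | 2 | s | 2
s | 2 | t | 2
t | 2 | q | 2
t | 2 | s | 2
t | 2 | t | 2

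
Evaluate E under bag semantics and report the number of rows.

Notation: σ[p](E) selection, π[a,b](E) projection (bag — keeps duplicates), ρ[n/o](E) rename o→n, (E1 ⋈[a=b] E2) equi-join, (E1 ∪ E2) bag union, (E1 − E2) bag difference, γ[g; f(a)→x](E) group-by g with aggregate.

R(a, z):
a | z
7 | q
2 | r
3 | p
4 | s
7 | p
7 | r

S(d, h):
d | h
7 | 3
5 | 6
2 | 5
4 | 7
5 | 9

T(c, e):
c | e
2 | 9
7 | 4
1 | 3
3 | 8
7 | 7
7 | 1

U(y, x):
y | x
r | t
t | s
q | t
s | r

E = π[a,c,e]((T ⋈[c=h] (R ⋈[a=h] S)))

Subexpression sizes:
  T → 6
  R → 6
  S → 5
  (R ⋈[a=h] S) → 4
  (T ⋈[c=h] (R ⋈[a=h] S)) → 10
  π[a,c,e]((T ⋈[c=h] (R ⋈[a=h] S))) → 10

|E| = 10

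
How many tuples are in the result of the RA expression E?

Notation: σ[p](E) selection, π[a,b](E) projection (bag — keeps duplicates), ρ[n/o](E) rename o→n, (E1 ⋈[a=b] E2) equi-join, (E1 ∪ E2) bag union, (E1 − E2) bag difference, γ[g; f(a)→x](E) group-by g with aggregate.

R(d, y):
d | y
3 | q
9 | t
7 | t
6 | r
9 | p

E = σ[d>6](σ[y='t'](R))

Per-node cardinality:
  R → 5
  σ[y='t'](R) → 2
  σ[d>6](σ[y='t'](R)) → 2

|E| = 2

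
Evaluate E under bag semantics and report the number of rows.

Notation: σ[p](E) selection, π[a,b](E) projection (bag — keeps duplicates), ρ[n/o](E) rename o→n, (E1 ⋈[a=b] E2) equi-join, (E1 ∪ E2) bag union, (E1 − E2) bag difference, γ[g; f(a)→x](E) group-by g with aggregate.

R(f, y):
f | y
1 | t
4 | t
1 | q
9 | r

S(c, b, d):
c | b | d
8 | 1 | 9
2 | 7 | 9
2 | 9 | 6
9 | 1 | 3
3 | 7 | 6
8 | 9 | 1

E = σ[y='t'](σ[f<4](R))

Subexpression sizes:
  R → 4
  σ[f<4](R) → 2
  σ[y='t'](σ[f<4](R)) → 1

|E| = 1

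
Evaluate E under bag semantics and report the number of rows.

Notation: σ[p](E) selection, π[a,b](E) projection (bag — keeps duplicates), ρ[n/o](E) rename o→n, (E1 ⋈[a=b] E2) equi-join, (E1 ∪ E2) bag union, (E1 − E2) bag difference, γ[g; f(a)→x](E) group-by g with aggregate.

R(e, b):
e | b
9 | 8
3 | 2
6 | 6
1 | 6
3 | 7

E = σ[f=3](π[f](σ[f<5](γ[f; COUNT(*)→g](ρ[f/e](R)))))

Stepwise |·|:
  R → 5
  ρ[f/e](R) → 5
  γ[f; COUNT(*)→g](ρ[f/e](R)) → 4
  σ[f<5](γ[f; COUNT(*)→g](ρ[f/e](R))) → 2
  π[f](σ[f<5](γ[f; COUNT(*)→g](ρ[f/e](R)))) → 2
  σ[f=3](π[f](σ[f<5](γ[f; COUNT(*)→g](ρ[f/e](R))))) → 1

|E| = 1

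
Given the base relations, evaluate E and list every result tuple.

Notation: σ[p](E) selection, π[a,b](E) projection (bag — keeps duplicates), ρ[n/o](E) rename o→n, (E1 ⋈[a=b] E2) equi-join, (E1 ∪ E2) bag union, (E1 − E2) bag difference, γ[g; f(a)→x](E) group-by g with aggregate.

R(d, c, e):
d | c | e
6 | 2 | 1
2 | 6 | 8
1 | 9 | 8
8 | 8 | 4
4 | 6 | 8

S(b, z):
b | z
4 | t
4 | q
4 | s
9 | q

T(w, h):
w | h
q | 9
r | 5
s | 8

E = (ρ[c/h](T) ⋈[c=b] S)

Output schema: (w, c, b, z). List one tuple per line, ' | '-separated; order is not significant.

Per-node cardinality:
  T → 3
  ρ[c/h](T) → 3
  S → 4
  (ρ[c/h](T) ⋈[c=b] S) → 1

== RESULT ==
w | c | b | z
q | 9 | 9 | q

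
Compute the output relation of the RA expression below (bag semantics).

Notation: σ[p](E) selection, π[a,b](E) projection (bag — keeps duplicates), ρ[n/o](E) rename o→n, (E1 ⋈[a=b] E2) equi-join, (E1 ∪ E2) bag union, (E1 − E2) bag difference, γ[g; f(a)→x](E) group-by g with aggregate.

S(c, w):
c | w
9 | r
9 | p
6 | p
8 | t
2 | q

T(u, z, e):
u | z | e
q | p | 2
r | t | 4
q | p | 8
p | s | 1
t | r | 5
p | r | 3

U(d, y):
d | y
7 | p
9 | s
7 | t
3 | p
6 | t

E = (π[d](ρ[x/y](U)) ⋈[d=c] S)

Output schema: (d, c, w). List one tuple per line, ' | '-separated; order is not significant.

Subexpression sizes:
  U → 5
  ρ[x/y](U) → 5
  π[d](ρ[x/y](U)) → 5
  S → 5
  (π[d](ρ[x/y](U)) ⋈[d=c] S) → 3

== RESULT ==
d | c | w
6 | 6 | p
9 | 9 | p
9 | 9 | r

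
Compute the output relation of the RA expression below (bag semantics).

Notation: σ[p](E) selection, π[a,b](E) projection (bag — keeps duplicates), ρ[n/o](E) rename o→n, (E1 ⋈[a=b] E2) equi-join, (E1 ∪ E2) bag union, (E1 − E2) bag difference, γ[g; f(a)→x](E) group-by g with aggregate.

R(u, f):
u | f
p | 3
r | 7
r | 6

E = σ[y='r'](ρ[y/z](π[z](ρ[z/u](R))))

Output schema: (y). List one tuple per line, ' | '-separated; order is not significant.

Row counts bottom-up:
  R → 3
  ρ[z/u](R) → 3
  π[z](ρ[z/u](R)) → 3
  ρ[y/z](π[z](ρ[z/u](R))) → 3
  σ[y='r'](ρ[y/z](π[z](ρ[z/u](R)))) → 2

== RESULT ==
y
r
r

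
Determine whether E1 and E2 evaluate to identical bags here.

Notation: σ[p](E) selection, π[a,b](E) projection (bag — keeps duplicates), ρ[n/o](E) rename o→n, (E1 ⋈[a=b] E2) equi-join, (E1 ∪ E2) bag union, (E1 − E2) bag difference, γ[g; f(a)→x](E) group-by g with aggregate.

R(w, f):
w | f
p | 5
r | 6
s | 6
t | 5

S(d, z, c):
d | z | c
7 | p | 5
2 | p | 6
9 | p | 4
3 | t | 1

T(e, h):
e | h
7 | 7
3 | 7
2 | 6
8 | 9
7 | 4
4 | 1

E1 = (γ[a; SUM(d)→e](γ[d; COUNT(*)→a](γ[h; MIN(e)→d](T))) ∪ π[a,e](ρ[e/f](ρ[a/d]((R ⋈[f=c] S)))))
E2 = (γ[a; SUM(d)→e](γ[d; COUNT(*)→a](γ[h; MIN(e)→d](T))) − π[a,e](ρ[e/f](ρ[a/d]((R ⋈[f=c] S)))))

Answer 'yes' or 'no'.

E1 row counts bottom-up:
  T → 6
  γ[h; MIN(e)→d](T) → 5
  γ[d; COUNT(*)→a](γ[h; MIN(e)→d](T)) → 5
  γ[a; SUM(d)→e](γ[d; COUNT(*)→a](γ[h; MIN(e)→d](T))) → 1
  R → 4
  S → 4
  (R ⋈[f=c] S) → 4
  ρ[a/d]((R ⋈[f=c] S)) → 4
  ρ[e/f](ρ[a/d]((R ⋈[f=c] S))) → 4
  π[a,e](ρ[e/f](ρ[a/d]((R ⋈[f=c] S)))) → 4
  (γ[a; SUM(d)→e](γ[d; COUNT(*)→a](γ[h; MIN(e)→d](T))) ∪ π[a,e](ρ[e/f](ρ[a/d]((R ⋈[f=c] S))))) → 5
E2 row counts bottom-up:
  T → 6
  γ[h; MIN(e)→d](T) → 5
  γ[d; COUNT(*)→a](γ[h; MIN(e)→d](T)) → 5
  γ[a; SUM(d)→e](γ[d; COUNT(*)→a](γ[h; MIN(e)→d](T))) → 1
  R → 4
  S → 4
  (R ⋈[f=c] S) → 4
  ρ[a/d]((R ⋈[f=c] S)) → 4
  ρ[e/f](ρ[a/d]((R ⋈[f=c] S))) → 4
  π[a,e](ρ[e/f](ρ[a/d]((R ⋈[f=c] S)))) → 4
  (γ[a; SUM(d)→e](γ[d; COUNT(*)→a](γ[h; MIN(e)→d](T))) − π[a,e](ρ[e/f](ρ[a/d]((R ⋈[f=c] S))))) → 1

E1 result:
a | e
1 | 24
2 | 6
2 | 6
7 | 5
7 | 5
E2 result:
a | e
1 | 24
Witness: (2, 6) appears 2× in E1 but 0× in E2.

no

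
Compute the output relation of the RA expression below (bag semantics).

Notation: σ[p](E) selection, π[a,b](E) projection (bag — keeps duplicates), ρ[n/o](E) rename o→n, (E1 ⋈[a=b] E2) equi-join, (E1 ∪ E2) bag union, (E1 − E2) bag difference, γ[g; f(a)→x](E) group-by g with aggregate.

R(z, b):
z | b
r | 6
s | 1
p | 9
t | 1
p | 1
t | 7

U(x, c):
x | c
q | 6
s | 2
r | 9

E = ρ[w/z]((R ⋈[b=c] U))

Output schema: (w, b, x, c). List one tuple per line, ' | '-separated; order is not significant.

Subexpression sizes:
  R → 6
  U → 3
  (R ⋈[b=c] U) → 2
  ρ[w/z]((R ⋈[b=c] U)) → 2

== RESULT ==
w | b | x | c
p | 9 | r | 9
r | 6 | q | 6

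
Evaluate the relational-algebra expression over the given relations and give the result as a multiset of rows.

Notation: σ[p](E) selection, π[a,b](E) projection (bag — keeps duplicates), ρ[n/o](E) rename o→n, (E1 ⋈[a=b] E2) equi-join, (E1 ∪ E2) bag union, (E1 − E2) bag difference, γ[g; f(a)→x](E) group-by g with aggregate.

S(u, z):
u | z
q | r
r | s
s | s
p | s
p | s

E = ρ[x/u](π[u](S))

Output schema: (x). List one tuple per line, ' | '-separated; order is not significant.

Stepwise |·|:
  S → 5
  π[u](S) → 5
  ρ[x/u](π[u](S)) → 5

== RESULT ==
x
p
p
q
r
s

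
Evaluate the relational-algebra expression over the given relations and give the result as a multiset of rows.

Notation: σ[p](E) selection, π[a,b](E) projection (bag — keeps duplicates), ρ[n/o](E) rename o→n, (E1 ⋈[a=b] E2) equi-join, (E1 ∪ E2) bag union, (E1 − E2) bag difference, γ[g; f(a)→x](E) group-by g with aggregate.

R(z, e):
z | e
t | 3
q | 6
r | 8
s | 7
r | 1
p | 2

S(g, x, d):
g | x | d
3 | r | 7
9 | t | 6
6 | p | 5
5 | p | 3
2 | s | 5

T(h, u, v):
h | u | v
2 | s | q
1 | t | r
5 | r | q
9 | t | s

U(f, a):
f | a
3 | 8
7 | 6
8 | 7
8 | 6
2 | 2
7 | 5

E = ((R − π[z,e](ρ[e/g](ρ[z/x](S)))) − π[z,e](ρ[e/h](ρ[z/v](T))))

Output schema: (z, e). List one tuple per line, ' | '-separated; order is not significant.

Subexpression sizes:
  R → 6
  S → 5
  ρ[z/x](S) → 5
  ρ[e/g](ρ[z/x](S)) → 5
  π[z,e](ρ[e/g](ρ[z/x](S))) → 5
  (R − π[z,e](ρ[e/g](ρ[z/x](S)))) → 6
  T → 4
  ρ[z/v](T) → 4
  ρ[e/h](ρ[z/v](T)) → 4
  π[z,e](ρ[e/h](ρ[z/v](T))) → 4
  ((R − π[z,e](ρ[e/g](ρ[z/x](S)))) − π[z,e](ρ[e/h](ρ[z/v](T)))) → 5

== RESULT ==
z | e
p | 2
q | 6
r | 8
s | 7
t | 3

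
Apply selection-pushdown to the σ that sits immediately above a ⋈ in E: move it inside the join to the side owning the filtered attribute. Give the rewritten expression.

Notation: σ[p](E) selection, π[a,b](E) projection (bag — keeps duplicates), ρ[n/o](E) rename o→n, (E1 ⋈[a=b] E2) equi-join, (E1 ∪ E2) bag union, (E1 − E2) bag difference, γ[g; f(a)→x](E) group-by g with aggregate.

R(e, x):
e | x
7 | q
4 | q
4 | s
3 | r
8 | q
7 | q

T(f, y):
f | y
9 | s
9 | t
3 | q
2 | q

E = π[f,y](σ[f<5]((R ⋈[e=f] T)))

σ filters on f, owned by the right side.
E' = π[f,y]((R ⋈[e=f] σ[f<5](T)))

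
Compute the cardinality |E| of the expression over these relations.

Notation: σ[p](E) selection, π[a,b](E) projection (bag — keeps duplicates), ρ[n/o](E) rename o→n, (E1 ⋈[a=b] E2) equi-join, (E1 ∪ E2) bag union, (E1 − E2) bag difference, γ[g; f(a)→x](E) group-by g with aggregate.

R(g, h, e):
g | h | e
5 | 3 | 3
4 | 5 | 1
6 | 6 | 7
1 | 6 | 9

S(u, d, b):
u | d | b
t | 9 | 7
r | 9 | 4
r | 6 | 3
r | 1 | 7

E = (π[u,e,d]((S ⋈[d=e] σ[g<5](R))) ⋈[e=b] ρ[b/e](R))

Stepwise |·|:
  S → 4
  R → 4
  σ[g<5](R) → 2
  (S ⋈[d=e] σ[g<5](R)) → 3
  π[u,e,d]((S ⋈[d=e] σ[g<5](R))) → 3
  R → 4
  ρ[b/e](R) → 4
  (π[u,e,d]((S ⋈[d=e] σ[g<5](R))) ⋈[e=b] ρ[b/e](R)) → 3

|E| = 3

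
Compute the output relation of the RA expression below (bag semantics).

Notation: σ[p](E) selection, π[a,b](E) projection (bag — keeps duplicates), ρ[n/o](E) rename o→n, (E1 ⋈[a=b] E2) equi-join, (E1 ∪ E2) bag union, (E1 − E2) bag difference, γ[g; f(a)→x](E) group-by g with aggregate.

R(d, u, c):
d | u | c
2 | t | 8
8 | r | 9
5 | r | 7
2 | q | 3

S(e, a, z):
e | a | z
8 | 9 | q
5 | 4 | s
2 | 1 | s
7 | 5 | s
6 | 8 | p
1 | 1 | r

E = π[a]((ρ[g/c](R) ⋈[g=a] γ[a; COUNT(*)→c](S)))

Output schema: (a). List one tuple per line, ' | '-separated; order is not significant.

Per-node cardinality:
  R → 4
  ρ[g/c](R) → 4
  S → 6
  γ[a; COUNT(*)→c](S) → 5
  (ρ[g/c](R) ⋈[g=a] γ[a; COUNT(*)→c](S)) → 2
  π[a]((ρ[g/c](R) ⋈[g=a] γ[a; COUNT(*)→c](S))) → 2

== RESULT ==
a
8
9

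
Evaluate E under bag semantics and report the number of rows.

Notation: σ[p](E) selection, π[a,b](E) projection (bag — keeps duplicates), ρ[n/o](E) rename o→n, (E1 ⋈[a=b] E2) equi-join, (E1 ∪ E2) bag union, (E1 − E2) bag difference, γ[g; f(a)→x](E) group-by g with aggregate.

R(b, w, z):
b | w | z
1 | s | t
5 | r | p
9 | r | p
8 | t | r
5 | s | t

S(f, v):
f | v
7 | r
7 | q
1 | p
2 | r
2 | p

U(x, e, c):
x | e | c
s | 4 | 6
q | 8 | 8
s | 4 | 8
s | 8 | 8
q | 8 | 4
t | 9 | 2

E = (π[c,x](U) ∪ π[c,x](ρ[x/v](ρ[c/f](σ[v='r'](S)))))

Row counts bottom-up:
  U → 6
  π[c,x](U) → 6
  S → 5
  σ[v='r'](S) → 2
  ρ[c/f](σ[v='r'](S)) → 2
  ρ[x/v](ρ[c/f](σ[v='r'](S))) → 2
  π[c,x](ρ[x/v](ρ[c/f](σ[v='r'](S)))) → 2
  (π[c,x](U) ∪ π[c,x](ρ[x/v](ρ[c/f](σ[v='r'](S))))) → 8

|E| = 8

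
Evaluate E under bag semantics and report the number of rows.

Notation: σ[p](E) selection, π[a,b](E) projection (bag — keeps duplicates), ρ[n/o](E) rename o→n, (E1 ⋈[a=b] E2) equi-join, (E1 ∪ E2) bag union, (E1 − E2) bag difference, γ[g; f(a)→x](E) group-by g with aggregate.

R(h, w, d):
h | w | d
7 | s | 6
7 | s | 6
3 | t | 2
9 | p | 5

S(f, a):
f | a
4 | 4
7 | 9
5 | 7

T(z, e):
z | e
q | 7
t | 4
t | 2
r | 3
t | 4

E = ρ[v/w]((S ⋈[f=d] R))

Stepwise |·|:
  S → 3
  R → 4
  (S ⋈[f=d] R) → 1
  ρ[v/w]((S ⋈[f=d] R)) → 1

|E| = 1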